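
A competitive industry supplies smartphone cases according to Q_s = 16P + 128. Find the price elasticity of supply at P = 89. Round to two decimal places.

At P = 89, Q_s = 1552.
dQ_s/dP = 16.
ε_s = (dQ_s/dP)(P/Q_s) = (16)(89/1552).

0.92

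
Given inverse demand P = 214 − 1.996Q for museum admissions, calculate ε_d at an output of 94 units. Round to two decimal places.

At Q = 94, P = 214 − 1.996(94) = 26.38.
dP/dQ = −1.996, so dQ/dP = 1/(−1.996) = -0.501.
ε = (dQ/dP)(P/Q) = (-0.501)(26.38/94).

-0.14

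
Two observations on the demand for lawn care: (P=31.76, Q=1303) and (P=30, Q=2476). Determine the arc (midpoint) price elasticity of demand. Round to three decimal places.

ΔQ = 2476 − 1303 = 1173; ΔP = 30 − 31.76 = -1.76.
Midpoints: P̄ = 30.88, Q̄ = 1889.5.
ε = (ΔQ/ΔP)(P̄/Q̄) = (1173/-1.76)(30.88/1889.5).

-10.892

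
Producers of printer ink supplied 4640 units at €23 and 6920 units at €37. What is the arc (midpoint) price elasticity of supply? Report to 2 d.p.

ΔQ = 6920 − 4640 = 2280; ΔP = 37 − 23 = 14.
Midpoints: P̄ = 30.00, Q̄ = 5780.0.
ε_s = (ΔQ/ΔP)(P̄/Q̄) = (2280/14)(30.00/5780.0).

0.85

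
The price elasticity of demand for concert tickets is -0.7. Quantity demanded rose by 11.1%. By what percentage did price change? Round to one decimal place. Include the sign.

-15.9%

%ΔP ≈ %ΔQ / ε = (11.1%)/(-0.7) = -15.86%.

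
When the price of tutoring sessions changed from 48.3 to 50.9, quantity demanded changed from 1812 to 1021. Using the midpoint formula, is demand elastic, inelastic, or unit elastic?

Arc ε ≈ -10.653.
|ε| = 10.65 > 1.

elastic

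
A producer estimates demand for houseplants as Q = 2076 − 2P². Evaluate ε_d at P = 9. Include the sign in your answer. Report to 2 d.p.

At P = 9, Q = 1914.
dQ/dP = −4P = -36.
ε = (dQ/dP)(P/Q) = (-36)(9/1914).
|ε| < 1, so demand is inelastic at this price.

-0.17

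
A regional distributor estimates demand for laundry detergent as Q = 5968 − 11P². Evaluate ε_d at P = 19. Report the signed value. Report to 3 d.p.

-3.977

At P = 19, Q = 1997.
dQ/dP = −22P = -418.
ε = (dQ/dP)(P/Q) = (-418)(19/1997).
|ε| > 1, so demand is elastic at this price.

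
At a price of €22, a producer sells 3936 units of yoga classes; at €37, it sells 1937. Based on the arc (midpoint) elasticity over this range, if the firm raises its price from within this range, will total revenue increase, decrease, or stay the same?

decrease

Arc ε = (-1999/15)(29.50/2936.5) ≈ -1.339.
|ε| = 1.34 > 1, so demand is elastic. A price rise therefore reduces total revenue.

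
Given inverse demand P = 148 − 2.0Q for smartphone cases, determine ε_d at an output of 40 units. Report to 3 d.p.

-0.850

At Q = 40, P = 148 − 2.0(40) = 68.00.
dP/dQ = −2.0, so dQ/dP = 1/(−2.0) = -0.500.
ε = (dQ/dP)(P/Q) = (-0.500)(68.00/40).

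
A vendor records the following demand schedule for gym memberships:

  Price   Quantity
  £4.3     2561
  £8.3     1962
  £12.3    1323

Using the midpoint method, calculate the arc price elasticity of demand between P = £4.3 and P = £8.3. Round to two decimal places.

At P = 4.3, Q = 2561; at P = 8.3, Q = 1962.
ΔQ = -599, ΔP = 4.0. Midpoints: P̄ = 6.30, Q̄ = 2261.5.
ε = (ΔQ/ΔP)(P̄/Q̄) = (-599/4.0)(6.30/2261.5).

-0.42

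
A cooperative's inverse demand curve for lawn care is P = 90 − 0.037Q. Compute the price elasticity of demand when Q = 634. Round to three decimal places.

-2.837

At Q = 634, P = 90 − 0.037(634) = 66.54.
dP/dQ = −0.037, so dQ/dP = 1/(−0.037) = -27.027.
ε = (dQ/dP)(P/Q) = (-27.027)(66.54/634).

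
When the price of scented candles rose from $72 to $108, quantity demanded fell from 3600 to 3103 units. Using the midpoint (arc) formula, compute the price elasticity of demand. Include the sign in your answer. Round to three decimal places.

ΔQ = 3103 − 3600 = -497; ΔP = 108 − 72 = 36.
Midpoints: P̄ = 90.00, Q̄ = 3351.5.
ε = (ΔQ/ΔP)(P̄/Q̄) = (-497/36)(90.00/3351.5).

-0.371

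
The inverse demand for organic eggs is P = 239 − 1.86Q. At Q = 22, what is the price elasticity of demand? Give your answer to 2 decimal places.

At Q = 22, P = 239 − 1.86(22) = 198.08.
dP/dQ = −1.86, so dQ/dP = 1/(−1.86) = -0.538.
ε = (dQ/dP)(P/Q) = (-0.538)(198.08/22).

-4.84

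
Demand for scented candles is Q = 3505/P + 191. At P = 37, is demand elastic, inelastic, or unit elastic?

Q = 285.730, dQ/dP = -2.560.
ε = (dQ/dP)(P/Q) ≈ -0.332.
|ε| = 0.33 < 1.

inelastic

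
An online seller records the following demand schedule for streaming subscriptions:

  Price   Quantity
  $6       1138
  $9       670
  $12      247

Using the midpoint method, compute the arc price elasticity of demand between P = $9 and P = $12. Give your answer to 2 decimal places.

At P = 9, Q = 670; at P = 12, Q = 247.
ΔQ = -423, ΔP = 3. Midpoints: P̄ = 10.50, Q̄ = 458.5.
ε = (ΔQ/ΔP)(P̄/Q̄) = (-423/3)(10.50/458.5).

-3.23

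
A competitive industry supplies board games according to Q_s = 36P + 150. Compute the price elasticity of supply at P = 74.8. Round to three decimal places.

0.947

At P = 74.8, Q_s = 2842.80.
dQ_s/dP = 36.
ε_s = (dQ_s/dP)(P/Q_s) = (36)(74.8/2842.80).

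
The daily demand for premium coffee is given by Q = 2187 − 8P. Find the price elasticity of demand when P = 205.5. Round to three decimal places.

-3.028

At P = 205.5, Q = 543.
dQ/dP = −8.
ε = (dQ/dP)(P/Q) = (-8)(205.5/543).
|ε| > 1, so demand is elastic at this price.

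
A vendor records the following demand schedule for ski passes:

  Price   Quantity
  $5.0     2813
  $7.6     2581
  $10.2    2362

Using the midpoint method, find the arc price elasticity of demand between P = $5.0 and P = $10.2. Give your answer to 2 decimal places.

-0.25

At P = 5.0, Q = 2813; at P = 10.2, Q = 2362.
ΔQ = -451, ΔP = 5.2. Midpoints: P̄ = 7.60, Q̄ = 2587.5.
ε = (ΔQ/ΔP)(P̄/Q̄) = (-451/5.2)(7.60/2587.5).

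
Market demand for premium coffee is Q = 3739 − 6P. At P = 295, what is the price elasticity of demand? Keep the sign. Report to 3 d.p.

-0.899

At P = 295, Q = 1969.
dQ/dP = −6.
ε = (dQ/dP)(P/Q) = (-6)(295/1969).
|ε| < 1, so demand is inelastic at this price.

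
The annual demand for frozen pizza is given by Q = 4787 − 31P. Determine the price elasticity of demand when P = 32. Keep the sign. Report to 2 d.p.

-0.26

At P = 32, Q = 3795.
dQ/dP = −31.
ε = (dQ/dP)(P/Q) = (-31)(32/3795).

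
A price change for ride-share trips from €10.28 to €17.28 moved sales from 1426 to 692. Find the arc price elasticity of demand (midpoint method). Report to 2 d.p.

-1.36

ΔQ = 692 − 1426 = -734; ΔP = 17.28 − 10.28 = 7.0.
Midpoints: P̄ = 13.78, Q̄ = 1059.0.
ε = (ΔQ/ΔP)(P̄/Q̄) = (-734/7.0)(13.78/1059.0).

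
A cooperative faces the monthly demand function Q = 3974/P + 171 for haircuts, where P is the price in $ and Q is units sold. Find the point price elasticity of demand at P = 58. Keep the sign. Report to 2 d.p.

At P = 58, Q = 239.517.
dQ/dP = −3974/P² = -1.181.
ε = (dQ/dP)(P/Q) = (-1.181)(58/239.517).

-0.29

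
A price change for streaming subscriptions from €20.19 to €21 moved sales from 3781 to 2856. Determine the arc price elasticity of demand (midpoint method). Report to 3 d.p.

ΔQ = 2856 − 3781 = -925; ΔP = 21 − 20.19 = 0.81.
Midpoints: P̄ = 20.59, Q̄ = 3318.5.
ε = (ΔQ/ΔP)(P̄/Q̄) = (-925/0.81)(20.59/3318.5).

-7.087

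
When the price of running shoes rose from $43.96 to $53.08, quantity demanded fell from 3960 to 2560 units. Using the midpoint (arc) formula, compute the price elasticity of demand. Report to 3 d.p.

ΔQ = 2560 − 3960 = -1400; ΔP = 53.08 − 43.96 = 9.12.
Midpoints: P̄ = 48.52, Q̄ = 3260.0.
ε = (ΔQ/ΔP)(P̄/Q̄) = (-1400/9.12)(48.52/3260.0).

-2.285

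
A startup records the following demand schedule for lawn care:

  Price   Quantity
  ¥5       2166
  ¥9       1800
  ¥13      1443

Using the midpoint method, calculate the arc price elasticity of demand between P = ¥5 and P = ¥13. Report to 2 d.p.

At P = 5, Q = 2166; at P = 13, Q = 1443.
ΔQ = -723, ΔP = 8. Midpoints: P̄ = 9.00, Q̄ = 1804.5.
ε = (ΔQ/ΔP)(P̄/Q̄) = (-723/8)(9.00/1804.5).

-0.45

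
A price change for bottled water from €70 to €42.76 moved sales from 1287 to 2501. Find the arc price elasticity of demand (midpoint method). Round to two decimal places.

-1.33

ΔQ = 2501 − 1287 = 1214; ΔP = 42.76 − 70 = -27.24.
Midpoints: P̄ = 56.38, Q̄ = 1894.0.
ε = (ΔQ/ΔP)(P̄/Q̄) = (1214/-27.24)(56.38/1894.0).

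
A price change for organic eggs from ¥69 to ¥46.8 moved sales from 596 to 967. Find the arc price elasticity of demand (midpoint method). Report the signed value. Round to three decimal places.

-1.238

ΔQ = 967 − 596 = 371; ΔP = 46.8 − 69 = -22.2.
Midpoints: P̄ = 57.90, Q̄ = 781.5.
ε = (ΔQ/ΔP)(P̄/Q̄) = (371/-22.2)(57.90/781.5).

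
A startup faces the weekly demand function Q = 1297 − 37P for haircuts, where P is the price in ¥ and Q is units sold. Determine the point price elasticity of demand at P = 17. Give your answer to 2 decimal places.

At P = 17, Q = 668.
dQ/dP = −37.
ε = (dQ/dP)(P/Q) = (-37)(17/668).

-0.94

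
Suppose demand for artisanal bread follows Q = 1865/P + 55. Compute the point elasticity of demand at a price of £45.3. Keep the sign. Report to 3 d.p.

-0.428

At P = 45.3, Q = 96.170.
dQ/dP = −1865/P² = -0.909.
ε = (dQ/dP)(P/Q) = (-0.909)(45.3/96.170).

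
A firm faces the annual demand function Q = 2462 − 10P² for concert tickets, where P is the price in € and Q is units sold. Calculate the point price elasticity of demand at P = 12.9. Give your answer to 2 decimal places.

-4.17

At P = 12.9, Q = 797.900.
dQ/dP = −20P = -258.
ε = (dQ/dP)(P/Q) = (-258)(12.9/797.900).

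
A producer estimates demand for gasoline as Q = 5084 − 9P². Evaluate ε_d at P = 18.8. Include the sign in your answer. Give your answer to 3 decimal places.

At P = 18.8, Q = 1903.040.
dQ/dP = −18P = -338.400.
ε = (dQ/dP)(P/Q) = (-338.400)(18.8/1903.040).

-3.343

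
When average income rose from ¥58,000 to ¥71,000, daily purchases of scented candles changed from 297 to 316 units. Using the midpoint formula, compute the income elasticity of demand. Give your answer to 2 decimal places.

ΔQ = 19, ΔI = 13000. Midpoints: Ī = 64,500, Q̄ = 306.5.
ε_I = (ΔQ/ΔI)(Ī/Q̄) = (19/13000)(64500/306.5).

0.31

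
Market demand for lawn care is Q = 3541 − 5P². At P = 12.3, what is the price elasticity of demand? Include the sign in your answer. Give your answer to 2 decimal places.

At P = 12.3, Q = 2784.550.
dQ/dP = −10P = -123.
ε = (dQ/dP)(P/Q) = (-123)(12.3/2784.550).

-0.54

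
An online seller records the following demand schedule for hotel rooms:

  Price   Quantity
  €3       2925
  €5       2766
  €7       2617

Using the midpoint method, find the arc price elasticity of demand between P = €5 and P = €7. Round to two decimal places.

At P = 5, Q = 2766; at P = 7, Q = 2617.
ΔQ = -149, ΔP = 2. Midpoints: P̄ = 6.00, Q̄ = 2691.5.
ε = (ΔQ/ΔP)(P̄/Q̄) = (-149/2)(6.00/2691.5).

-0.17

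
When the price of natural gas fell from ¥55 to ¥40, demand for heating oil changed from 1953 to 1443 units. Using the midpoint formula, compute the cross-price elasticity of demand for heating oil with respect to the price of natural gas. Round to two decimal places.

0.95

ΔQ_x = 1443 − 1953 = -510; ΔP_y = 40 − 55 = -15.
Midpoints: P̄_y = 47.50, Q̄_x = 1698.0.
ε_xy = (ΔQ_x/ΔP_y)(P̄_y/Q̄_x) = (-510/-15)(47.50/1698.0).
ε_xy > 0, so the goods are substitutes.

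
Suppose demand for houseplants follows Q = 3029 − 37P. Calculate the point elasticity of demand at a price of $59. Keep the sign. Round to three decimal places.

At P = 59, Q = 846.
dQ/dP = −37.
ε = (dQ/dP)(P/Q) = (-37)(59/846).
|ε| > 1, so demand is elastic at this price.

-2.580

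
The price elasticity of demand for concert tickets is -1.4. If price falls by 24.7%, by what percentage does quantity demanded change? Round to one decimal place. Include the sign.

%ΔQ ≈ ε × %ΔP = (-1.4)(-24.7%) = 34.58%.

34.6%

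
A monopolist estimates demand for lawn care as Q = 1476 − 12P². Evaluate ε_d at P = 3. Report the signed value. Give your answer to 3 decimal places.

At P = 3, Q = 1368.
dQ/dP = −24P = -72.
ε = (dQ/dP)(P/Q) = (-72)(3/1368).
|ε| < 1, so demand is inelastic at this price.

-0.158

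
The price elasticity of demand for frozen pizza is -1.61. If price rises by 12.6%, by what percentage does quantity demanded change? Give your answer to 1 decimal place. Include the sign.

-20.3%

%ΔQ ≈ ε × %ΔP = (-1.61)(12.6%) = -20.29%.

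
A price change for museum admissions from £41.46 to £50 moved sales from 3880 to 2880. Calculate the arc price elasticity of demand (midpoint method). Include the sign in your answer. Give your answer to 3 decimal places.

-1.584

ΔQ = 2880 − 3880 = -1000; ΔP = 50 − 41.46 = 8.54.
Midpoints: P̄ = 45.73, Q̄ = 3380.0.
ε = (ΔQ/ΔP)(P̄/Q̄) = (-1000/8.54)(45.73/3380.0).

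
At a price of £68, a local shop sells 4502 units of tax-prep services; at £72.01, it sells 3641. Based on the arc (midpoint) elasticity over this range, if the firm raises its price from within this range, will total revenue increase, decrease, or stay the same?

decrease

Arc ε = (-861/4.01)(70.00/4071.5) ≈ -3.692.
|ε| = 3.69 > 1, so demand is elastic. A price rise therefore reduces total revenue.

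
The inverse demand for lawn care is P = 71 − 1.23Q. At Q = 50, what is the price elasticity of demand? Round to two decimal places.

-0.15

At Q = 50, P = 71 − 1.23(50) = 9.50.
dP/dQ = −1.23, so dQ/dP = 1/(−1.23) = -0.813.
ε = (dQ/dP)(P/Q) = (-0.813)(9.50/50).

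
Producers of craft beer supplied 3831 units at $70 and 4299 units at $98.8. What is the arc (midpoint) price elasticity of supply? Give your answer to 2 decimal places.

0.34

ΔQ = 4299 − 3831 = 468; ΔP = 98.8 − 70 = 28.8.
Midpoints: P̄ = 84.40, Q̄ = 4065.0.
ε_s = (ΔQ/ΔP)(P̄/Q̄) = (468/28.8)(84.40/4065.0).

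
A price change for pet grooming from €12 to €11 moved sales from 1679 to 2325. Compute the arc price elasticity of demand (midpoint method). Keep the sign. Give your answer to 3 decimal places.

ΔQ = 2325 − 1679 = 646; ΔP = 11 − 12 = -1.
Midpoints: P̄ = 11.50, Q̄ = 2002.0.
ε = (ΔQ/ΔP)(P̄/Q̄) = (646/-1)(11.50/2002.0).

-3.711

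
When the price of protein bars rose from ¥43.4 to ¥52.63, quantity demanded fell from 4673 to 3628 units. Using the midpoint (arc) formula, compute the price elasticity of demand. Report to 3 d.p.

ΔQ = 3628 − 4673 = -1045; ΔP = 52.63 − 43.4 = 9.23.
Midpoints: P̄ = 48.02, Q̄ = 4150.5.
ε = (ΔQ/ΔP)(P̄/Q̄) = (-1045/9.23)(48.02/4150.5).

-1.310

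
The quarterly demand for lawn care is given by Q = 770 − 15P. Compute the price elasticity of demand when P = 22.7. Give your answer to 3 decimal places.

-0.793

At P = 22.7, Q = 429.500.
dQ/dP = −15.
ε = (dQ/dP)(P/Q) = (-15)(22.7/429.500).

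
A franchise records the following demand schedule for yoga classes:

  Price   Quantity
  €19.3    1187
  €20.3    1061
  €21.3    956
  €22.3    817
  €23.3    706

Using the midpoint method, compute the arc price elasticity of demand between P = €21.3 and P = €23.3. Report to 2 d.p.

-3.35

At P = 21.3, Q = 956; at P = 23.3, Q = 706.
ΔQ = -250, ΔP = 2.0. Midpoints: P̄ = 22.30, Q̄ = 831.0.
ε = (ΔQ/ΔP)(P̄/Q̄) = (-250/2.0)(22.30/831.0).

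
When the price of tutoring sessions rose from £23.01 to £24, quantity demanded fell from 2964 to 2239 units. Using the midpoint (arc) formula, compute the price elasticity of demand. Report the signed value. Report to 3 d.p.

-6.617

ΔQ = 2239 − 2964 = -725; ΔP = 24 − 23.01 = 0.99.
Midpoints: P̄ = 23.51, Q̄ = 2601.5.
ε = (ΔQ/ΔP)(P̄/Q̄) = (-725/0.99)(23.51/2601.5).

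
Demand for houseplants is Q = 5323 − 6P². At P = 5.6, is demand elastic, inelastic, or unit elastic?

inelastic

Q = 5134.840, dQ/dP = -67.200.
ε = (dQ/dP)(P/Q) ≈ -0.073.
|ε| = 0.07 < 1.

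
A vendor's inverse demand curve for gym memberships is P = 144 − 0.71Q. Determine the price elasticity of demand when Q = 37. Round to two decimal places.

At Q = 37, P = 144 − 0.71(37) = 117.73.
dP/dQ = −0.71, so dQ/dP = 1/(−0.71) = -1.408.
ε = (dQ/dP)(P/Q) = (-1.408)(117.73/37).

-4.48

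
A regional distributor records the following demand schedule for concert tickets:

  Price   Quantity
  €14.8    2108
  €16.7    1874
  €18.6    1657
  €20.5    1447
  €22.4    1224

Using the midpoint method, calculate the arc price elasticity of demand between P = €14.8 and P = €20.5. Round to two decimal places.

At P = 14.8, Q = 2108; at P = 20.5, Q = 1447.
ΔQ = -661, ΔP = 5.7. Midpoints: P̄ = 17.65, Q̄ = 1777.5.
ε = (ΔQ/ΔP)(P̄/Q̄) = (-661/5.7)(17.65/1777.5).

-1.15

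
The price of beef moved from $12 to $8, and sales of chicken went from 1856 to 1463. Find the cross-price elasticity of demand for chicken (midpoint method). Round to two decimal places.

ΔQ_x = 1463 − 1856 = -393; ΔP_y = 8 − 12 = -4.
Midpoints: P̄_y = 10.00, Q̄_x = 1659.5.
ε_xy = (ΔQ_x/ΔP_y)(P̄_y/Q̄_x) = (-393/-4)(10.00/1659.5).

0.59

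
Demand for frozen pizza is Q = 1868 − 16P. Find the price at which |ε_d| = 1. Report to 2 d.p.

58.38

For linear demand Q = a − bP, ε = −bP/(a − bP). |ε| = 1 when bP = a − bP, i.e. P = a/(2b).
P = 1868/(2·16) = 1868/32 = 58.3750.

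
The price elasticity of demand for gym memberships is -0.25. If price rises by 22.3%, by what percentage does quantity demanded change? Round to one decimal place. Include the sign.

%ΔQ ≈ ε × %ΔP = (-0.25)(22.3%) = -5.58%.

-5.6%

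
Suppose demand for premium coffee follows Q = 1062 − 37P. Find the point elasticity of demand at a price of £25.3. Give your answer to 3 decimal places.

-7.435

At P = 25.3, Q = 125.900.
dQ/dP = −37.
ε = (dQ/dP)(P/Q) = (-37)(25.3/125.900).
|ε| > 1, so demand is elastic at this price.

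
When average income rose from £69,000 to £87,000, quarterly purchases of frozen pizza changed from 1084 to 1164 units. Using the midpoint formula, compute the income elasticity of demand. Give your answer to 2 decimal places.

0.31

ΔQ = 80, ΔI = 18000. Midpoints: Ī = 78,000, Q̄ = 1124.0.
ε_I = (ΔQ/ΔI)(Ī/Q̄) = (80/18000)(78000/1124.0).
ε_I > 0, so the good is normal.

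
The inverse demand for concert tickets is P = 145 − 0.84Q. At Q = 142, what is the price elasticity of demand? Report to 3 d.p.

At Q = 142, P = 145 − 0.84(142) = 25.72.
dP/dQ = −0.84, so dQ/dP = 1/(−0.84) = -1.190.
ε = (dQ/dP)(P/Q) = (-1.190)(25.72/142).

-0.216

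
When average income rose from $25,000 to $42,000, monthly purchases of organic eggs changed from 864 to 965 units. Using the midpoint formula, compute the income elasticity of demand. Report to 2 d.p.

ΔQ = 101, ΔI = 17000. Midpoints: Ī = 33,500, Q̄ = 914.5.
ε_I = (ΔQ/ΔI)(Ī/Q̄) = (101/17000)(33500/914.5).
ε_I > 0, so the good is normal.

0.22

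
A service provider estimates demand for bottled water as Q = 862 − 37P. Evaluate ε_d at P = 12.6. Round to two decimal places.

-1.18

At P = 12.6, Q = 395.800.
dQ/dP = −37.
ε = (dQ/dP)(P/Q) = (-37)(12.6/395.800).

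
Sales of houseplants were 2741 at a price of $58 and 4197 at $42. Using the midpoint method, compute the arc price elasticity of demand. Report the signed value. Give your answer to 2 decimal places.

ΔQ = 4197 − 2741 = 1456; ΔP = 42 − 58 = -16.
Midpoints: P̄ = 50.00, Q̄ = 3469.0.
ε = (ΔQ/ΔP)(P̄/Q̄) = (1456/-16)(50.00/3469.0).

-1.31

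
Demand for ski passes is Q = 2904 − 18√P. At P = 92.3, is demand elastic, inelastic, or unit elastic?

inelastic

Q = 2731.069, dQ/dP = -0.937.
ε = (dQ/dP)(P/Q) ≈ -0.032.
|ε| = 0.03 < 1.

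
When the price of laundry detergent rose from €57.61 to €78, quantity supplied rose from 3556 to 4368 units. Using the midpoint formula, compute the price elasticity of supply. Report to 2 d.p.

0.68

ΔQ = 4368 − 3556 = 812; ΔP = 78 − 57.61 = 20.39.
Midpoints: P̄ = 67.81, Q̄ = 3962.0.
ε_s = (ΔQ/ΔP)(P̄/Q̄) = (812/20.39)(67.81/3962.0).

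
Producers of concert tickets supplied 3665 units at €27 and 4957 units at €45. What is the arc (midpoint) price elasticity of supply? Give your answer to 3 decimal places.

ΔQ = 4957 − 3665 = 1292; ΔP = 45 − 27 = 18.
Midpoints: P̄ = 36.00, Q̄ = 4311.0.
ε_s = (ΔQ/ΔP)(P̄/Q̄) = (1292/18)(36.00/4311.0).

0.599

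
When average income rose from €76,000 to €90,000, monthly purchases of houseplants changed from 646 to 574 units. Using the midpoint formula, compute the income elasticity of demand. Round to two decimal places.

-0.70

ΔQ = -72, ΔI = 14000. Midpoints: Ī = 83,000, Q̄ = 610.0.
ε_I = (ΔQ/ΔI)(Ī/Q̄) = (-72/14000)(83000/610.0).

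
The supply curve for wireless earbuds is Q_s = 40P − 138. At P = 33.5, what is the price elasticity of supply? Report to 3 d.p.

At P = 33.5, Q_s = 1202.
dQ_s/dP = 40.
ε_s = (dQ_s/dP)(P/Q_s) = (40)(33.5/1202).

1.115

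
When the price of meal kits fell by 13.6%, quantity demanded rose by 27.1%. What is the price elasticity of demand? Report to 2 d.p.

ε = %ΔQ / %ΔP = (27.1)/(-13.6) = -1.993.

-1.99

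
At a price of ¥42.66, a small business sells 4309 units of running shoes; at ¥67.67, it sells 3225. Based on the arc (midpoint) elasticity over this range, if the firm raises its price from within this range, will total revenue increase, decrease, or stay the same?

Arc ε = (-1084/25.01)(55.16/3767.0) ≈ -0.635.
|ε| = 0.63 < 1, so demand is inelastic. A price rise therefore raises total revenue.

increase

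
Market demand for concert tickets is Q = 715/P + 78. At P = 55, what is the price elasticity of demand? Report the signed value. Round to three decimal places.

-0.143

At P = 55, Q = 91.
dQ/dP = −715/P² = -0.236.
ε = (dQ/dP)(P/Q) = (-0.236)(55/91).
|ε| < 1, so demand is inelastic at this price.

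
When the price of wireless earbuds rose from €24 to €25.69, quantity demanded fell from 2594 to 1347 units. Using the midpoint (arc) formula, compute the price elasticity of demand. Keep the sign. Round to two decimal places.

-9.30

ΔQ = 1347 − 2594 = -1247; ΔP = 25.69 − 24 = 1.69.
Midpoints: P̄ = 24.84, Q̄ = 1970.5.
ε = (ΔQ/ΔP)(P̄/Q̄) = (-1247/1.69)(24.84/1970.5).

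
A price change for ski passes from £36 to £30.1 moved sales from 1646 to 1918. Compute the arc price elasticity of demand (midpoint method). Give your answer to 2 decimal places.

ΔQ = 1918 − 1646 = 272; ΔP = 30.1 − 36 = -5.9.
Midpoints: P̄ = 33.05, Q̄ = 1782.0.
ε = (ΔQ/ΔP)(P̄/Q̄) = (272/-5.9)(33.05/1782.0).

-0.86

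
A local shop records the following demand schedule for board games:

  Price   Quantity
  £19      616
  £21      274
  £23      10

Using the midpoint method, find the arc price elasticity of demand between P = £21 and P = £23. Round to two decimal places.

At P = 21, Q = 274; at P = 23, Q = 10.
ΔQ = -264, ΔP = 2. Midpoints: P̄ = 22.00, Q̄ = 142.0.
ε = (ΔQ/ΔP)(P̄/Q̄) = (-264/2)(22.00/142.0).

-20.45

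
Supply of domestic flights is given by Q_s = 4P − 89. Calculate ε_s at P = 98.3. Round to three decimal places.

At P = 98.3, Q_s = 304.20.
dQ_s/dP = 4.
ε_s = (dQ_s/dP)(P/Q_s) = (4)(98.3/304.20).

1.293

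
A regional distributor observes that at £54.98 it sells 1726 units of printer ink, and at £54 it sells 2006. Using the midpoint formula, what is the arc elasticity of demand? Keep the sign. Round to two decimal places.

ΔQ = 2006 − 1726 = 280; ΔP = 54 − 54.98 = -0.98.
Midpoints: P̄ = 54.49, Q̄ = 1866.0.
ε = (ΔQ/ΔP)(P̄/Q̄) = (280/-0.98)(54.49/1866.0).

-8.34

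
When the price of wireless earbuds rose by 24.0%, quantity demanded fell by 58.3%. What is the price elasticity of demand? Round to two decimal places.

ε = %ΔQ / %ΔP = (-58.3)/(24.0) = -2.429.

-2.43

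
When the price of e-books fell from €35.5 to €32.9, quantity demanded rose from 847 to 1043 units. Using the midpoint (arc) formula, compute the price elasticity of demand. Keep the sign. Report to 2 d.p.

-2.73

ΔQ = 1043 − 847 = 196; ΔP = 32.9 − 35.5 = -2.6.
Midpoints: P̄ = 34.20, Q̄ = 945.0.
ε = (ΔQ/ΔP)(P̄/Q̄) = (196/-2.6)(34.20/945.0).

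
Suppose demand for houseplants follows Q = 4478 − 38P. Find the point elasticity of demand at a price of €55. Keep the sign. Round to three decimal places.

At P = 55, Q = 2388.
dQ/dP = −38.
ε = (dQ/dP)(P/Q) = (-38)(55/2388).

-0.875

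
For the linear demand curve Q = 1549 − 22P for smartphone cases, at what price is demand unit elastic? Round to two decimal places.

35.20

For linear demand Q = a − bP, ε = −bP/(a − bP). |ε| = 1 when bP = a − bP, i.e. P = a/(2b).
P = 1549/(2·22) = 1549/44 = 35.2045.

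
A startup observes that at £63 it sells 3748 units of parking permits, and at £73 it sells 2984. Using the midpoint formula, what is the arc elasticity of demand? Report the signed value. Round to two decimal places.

-1.54

ΔQ = 2984 − 3748 = -764; ΔP = 73 − 63 = 10.
Midpoints: P̄ = 68.00, Q̄ = 3366.0.
ε = (ΔQ/ΔP)(P̄/Q̄) = (-764/10)(68.00/3366.0).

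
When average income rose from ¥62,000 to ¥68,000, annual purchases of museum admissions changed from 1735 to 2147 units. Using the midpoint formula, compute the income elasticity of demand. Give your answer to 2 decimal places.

2.30

ΔQ = 412, ΔI = 6000. Midpoints: Ī = 65,000, Q̄ = 1941.0.
ε_I = (ΔQ/ΔI)(Ī/Q̄) = (412/6000)(65000/1941.0).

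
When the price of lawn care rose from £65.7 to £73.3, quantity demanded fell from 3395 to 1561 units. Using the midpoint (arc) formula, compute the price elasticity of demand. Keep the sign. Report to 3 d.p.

ΔQ = 1561 − 3395 = -1834; ΔP = 73.3 − 65.7 = 7.6.
Midpoints: P̄ = 69.50, Q̄ = 2478.0.
ε = (ΔQ/ΔP)(P̄/Q̄) = (-1834/7.6)(69.50/2478.0).

-6.768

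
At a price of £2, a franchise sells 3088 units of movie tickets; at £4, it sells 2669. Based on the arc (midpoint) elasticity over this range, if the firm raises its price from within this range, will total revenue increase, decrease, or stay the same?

increase

Arc ε = (-419/2)(3.00/2878.5) ≈ -0.218.
|ε| = 0.22 < 1, so demand is inelastic. A price rise therefore raises total revenue.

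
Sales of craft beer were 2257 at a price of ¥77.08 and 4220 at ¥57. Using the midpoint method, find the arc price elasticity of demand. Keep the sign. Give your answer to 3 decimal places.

-2.024

ΔQ = 4220 − 2257 = 1963; ΔP = 57 − 77.08 = -20.08.
Midpoints: P̄ = 67.04, Q̄ = 3238.5.
ε = (ΔQ/ΔP)(P̄/Q̄) = (1963/-20.08)(67.04/3238.5).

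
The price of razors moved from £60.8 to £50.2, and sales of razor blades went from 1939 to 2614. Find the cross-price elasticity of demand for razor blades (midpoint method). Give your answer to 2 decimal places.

ΔQ_x = 2614 − 1939 = 675; ΔP_y = 50.2 − 60.8 = -10.6.
Midpoints: P̄_y = 55.50, Q̄_x = 2276.5.
ε_xy = (ΔQ_x/ΔP_y)(P̄_y/Q̄_x) = (675/-10.6)(55.50/2276.5).
ε_xy < 0, so the goods are complements.

-1.55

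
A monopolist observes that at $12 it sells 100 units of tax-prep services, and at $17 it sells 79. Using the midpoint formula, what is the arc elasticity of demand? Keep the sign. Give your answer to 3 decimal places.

-0.680

ΔQ = 79 − 100 = -21; ΔP = 17 − 12 = 5.
Midpoints: P̄ = 14.50, Q̄ = 89.5.
ε = (ΔQ/ΔP)(P̄/Q̄) = (-21/5)(14.50/89.5).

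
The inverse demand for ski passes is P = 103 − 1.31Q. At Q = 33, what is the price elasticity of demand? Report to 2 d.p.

-1.38

At Q = 33, P = 103 − 1.31(33) = 59.77.
dP/dQ = −1.31, so dQ/dP = 1/(−1.31) = -0.763.
ε = (dQ/dP)(P/Q) = (-0.763)(59.77/33).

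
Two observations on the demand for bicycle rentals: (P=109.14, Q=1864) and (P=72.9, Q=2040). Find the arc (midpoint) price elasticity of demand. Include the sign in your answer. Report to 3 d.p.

-0.226

ΔQ = 2040 − 1864 = 176; ΔP = 72.9 − 109.14 = -36.24.
Midpoints: P̄ = 91.02, Q̄ = 1952.0.
ε = (ΔQ/ΔP)(P̄/Q̄) = (176/-36.24)(91.02/1952.0).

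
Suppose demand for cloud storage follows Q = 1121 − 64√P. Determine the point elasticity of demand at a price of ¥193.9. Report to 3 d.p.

At P = 193.9, Q = 229.813.
dQ/dP = −64/(2√P) = -2.298.
ε = (dQ/dP)(P/Q) = (-2.298)(193.9/229.813).

-1.939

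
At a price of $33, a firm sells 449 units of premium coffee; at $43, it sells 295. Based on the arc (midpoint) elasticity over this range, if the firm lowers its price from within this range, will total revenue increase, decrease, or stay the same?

Arc ε = (-154/10)(38.00/372.0) ≈ -1.573.
|ε| = 1.57 > 1, so demand is elastic. A price cut therefore raises total revenue.

increase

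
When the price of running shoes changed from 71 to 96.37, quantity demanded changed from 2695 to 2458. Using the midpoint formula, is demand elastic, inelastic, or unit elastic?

Arc ε ≈ -0.303.
|ε| = 0.30 < 1.

inelastic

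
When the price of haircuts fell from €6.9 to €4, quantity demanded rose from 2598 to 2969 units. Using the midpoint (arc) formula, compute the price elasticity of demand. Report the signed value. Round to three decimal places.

ΔQ = 2969 − 2598 = 371; ΔP = 4 − 6.9 = -2.9.
Midpoints: P̄ = 5.45, Q̄ = 2783.5.
ε = (ΔQ/ΔP)(P̄/Q̄) = (371/-2.9)(5.45/2783.5).

-0.250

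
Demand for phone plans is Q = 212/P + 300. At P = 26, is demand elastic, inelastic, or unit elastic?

inelastic

Q = 308.154, dQ/dP = -0.314.
ε = (dQ/dP)(P/Q) ≈ -0.026.
|ε| = 0.03 < 1.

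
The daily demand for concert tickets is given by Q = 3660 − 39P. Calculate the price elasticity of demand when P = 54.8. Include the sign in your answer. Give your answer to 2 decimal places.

At P = 54.8, Q = 1522.800.
dQ/dP = −39.
ε = (dQ/dP)(P/Q) = (-39)(54.8/1522.800).
|ε| > 1, so demand is elastic at this price.

-1.40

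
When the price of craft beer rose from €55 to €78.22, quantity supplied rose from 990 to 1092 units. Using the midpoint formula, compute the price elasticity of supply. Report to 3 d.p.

0.281

ΔQ = 1092 − 990 = 102; ΔP = 78.22 − 55 = 23.22.
Midpoints: P̄ = 66.61, Q̄ = 1041.0.
ε_s = (ΔQ/ΔP)(P̄/Q̄) = (102/23.22)(66.61/1041.0).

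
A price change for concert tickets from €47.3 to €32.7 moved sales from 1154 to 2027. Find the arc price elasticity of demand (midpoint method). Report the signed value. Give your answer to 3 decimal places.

ΔQ = 2027 − 1154 = 873; ΔP = 32.7 − 47.3 = -14.6.
Midpoints: P̄ = 40.00, Q̄ = 1590.5.
ε = (ΔQ/ΔP)(P̄/Q̄) = (873/-14.6)(40.00/1590.5).

-1.504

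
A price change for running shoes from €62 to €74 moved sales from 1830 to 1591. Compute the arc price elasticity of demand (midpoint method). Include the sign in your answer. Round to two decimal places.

ΔQ = 1591 − 1830 = -239; ΔP = 74 − 62 = 12.
Midpoints: P̄ = 68.00, Q̄ = 1710.5.
ε = (ΔQ/ΔP)(P̄/Q̄) = (-239/12)(68.00/1710.5).

-0.79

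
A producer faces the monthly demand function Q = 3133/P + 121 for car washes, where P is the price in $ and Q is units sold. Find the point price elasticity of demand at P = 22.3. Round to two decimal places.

At P = 22.3, Q = 261.493.
dQ/dP = −3133/P² = -6.300.
ε = (dQ/dP)(P/Q) = (-6.300)(22.3/261.493).

-0.54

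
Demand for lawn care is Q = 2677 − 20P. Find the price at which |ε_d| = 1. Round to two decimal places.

66.93

For linear demand Q = a − bP, ε = −bP/(a − bP). |ε| = 1 when bP = a − bP, i.e. P = a/(2b).
P = 2677/(2·20) = 2677/40 = 66.9250.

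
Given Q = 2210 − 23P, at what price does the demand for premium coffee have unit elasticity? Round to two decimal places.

48.04

For linear demand Q = a − bP, ε = −bP/(a − bP). |ε| = 1 when bP = a − bP, i.e. P = a/(2b).
P = 2210/(2·23) = 2210/46 = 48.0435.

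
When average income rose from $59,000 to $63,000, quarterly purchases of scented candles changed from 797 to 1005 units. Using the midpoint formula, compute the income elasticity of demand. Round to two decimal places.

ΔQ = 208, ΔI = 4000. Midpoints: Ī = 61,000, Q̄ = 901.0.
ε_I = (ΔQ/ΔI)(Ī/Q̄) = (208/4000)(61000/901.0).
ε_I > 0, so the good is normal.

3.52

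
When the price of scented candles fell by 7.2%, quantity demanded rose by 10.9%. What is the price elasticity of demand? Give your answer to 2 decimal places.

-1.51

ε = %ΔQ / %ΔP = (10.9)/(-7.2) = -1.514.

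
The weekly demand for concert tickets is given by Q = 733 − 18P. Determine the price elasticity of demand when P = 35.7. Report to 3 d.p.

-7.108

At P = 35.7, Q = 90.400.
dQ/dP = −18.
ε = (dQ/dP)(P/Q) = (-18)(35.7/90.400).
|ε| > 1, so demand is elastic at this price.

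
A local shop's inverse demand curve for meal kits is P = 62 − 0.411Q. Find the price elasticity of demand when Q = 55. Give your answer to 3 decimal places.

At Q = 55, P = 62 − 0.411(55) = 39.39.
dP/dQ = −0.411, so dQ/dP = 1/(−0.411) = -2.433.
ε = (dQ/dP)(P/Q) = (-2.433)(39.39/55).

-1.743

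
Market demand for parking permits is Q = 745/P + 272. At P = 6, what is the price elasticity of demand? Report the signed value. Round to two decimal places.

At P = 6, Q = 396.167.
dQ/dP = −745/P² = -20.694.
ε = (dQ/dP)(P/Q) = (-20.694)(6/396.167).

-0.31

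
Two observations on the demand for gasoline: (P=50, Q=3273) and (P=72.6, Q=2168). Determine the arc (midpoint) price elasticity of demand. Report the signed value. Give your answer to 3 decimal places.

ΔQ = 2168 − 3273 = -1105; ΔP = 72.6 − 50 = 22.6.
Midpoints: P̄ = 61.30, Q̄ = 2720.5.
ε = (ΔQ/ΔP)(P̄/Q̄) = (-1105/22.6)(61.30/2720.5).

-1.102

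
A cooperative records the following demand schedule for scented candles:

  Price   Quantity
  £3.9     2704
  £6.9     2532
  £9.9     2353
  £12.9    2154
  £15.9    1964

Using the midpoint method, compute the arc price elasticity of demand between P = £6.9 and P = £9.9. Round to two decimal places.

-0.21

At P = 6.9, Q = 2532; at P = 9.9, Q = 2353.
ΔQ = -179, ΔP = 3.0. Midpoints: P̄ = 8.40, Q̄ = 2442.5.
ε = (ΔQ/ΔP)(P̄/Q̄) = (-179/3.0)(8.40/2442.5).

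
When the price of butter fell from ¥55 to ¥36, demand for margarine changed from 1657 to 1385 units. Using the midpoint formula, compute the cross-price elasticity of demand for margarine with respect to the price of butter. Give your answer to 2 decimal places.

0.43

ΔQ_x = 1385 − 1657 = -272; ΔP_y = 36 − 55 = -19.
Midpoints: P̄_y = 45.50, Q̄_x = 1521.0.
ε_xy = (ΔQ_x/ΔP_y)(P̄_y/Q̄_x) = (-272/-19)(45.50/1521.0).
ε_xy > 0, so the goods are substitutes.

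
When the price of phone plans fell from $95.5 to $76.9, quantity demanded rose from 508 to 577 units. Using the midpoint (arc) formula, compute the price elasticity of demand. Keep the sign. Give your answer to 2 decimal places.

-0.59

ΔQ = 577 − 508 = 69; ΔP = 76.9 − 95.5 = -18.6.
Midpoints: P̄ = 86.20, Q̄ = 542.5.
ε = (ΔQ/ΔP)(P̄/Q̄) = (69/-18.6)(86.20/542.5).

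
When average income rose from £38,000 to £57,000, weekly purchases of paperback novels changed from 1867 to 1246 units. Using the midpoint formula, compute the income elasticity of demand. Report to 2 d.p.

-1.00

ΔQ = -621, ΔI = 19000. Midpoints: Ī = 47,500, Q̄ = 1556.5.
ε_I = (ΔQ/ΔI)(Ī/Q̄) = (-621/19000)(47500/1556.5).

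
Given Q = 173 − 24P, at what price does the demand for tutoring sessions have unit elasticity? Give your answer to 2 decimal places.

3.60

For linear demand Q = a − bP, ε = −bP/(a − bP). |ε| = 1 when bP = a − bP, i.e. P = a/(2b).
P = 173/(2·24) = 173/48 = 3.6042.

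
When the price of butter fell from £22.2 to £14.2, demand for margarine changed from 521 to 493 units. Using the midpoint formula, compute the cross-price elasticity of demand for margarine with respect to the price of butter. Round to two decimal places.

0.13

ΔQ_x = 493 − 521 = -28; ΔP_y = 14.2 − 22.2 = -8.
Midpoints: P̄_y = 18.20, Q̄_x = 507.0.
ε_xy = (ΔQ_x/ΔP_y)(P̄_y/Q̄_x) = (-28/-8)(18.20/507.0).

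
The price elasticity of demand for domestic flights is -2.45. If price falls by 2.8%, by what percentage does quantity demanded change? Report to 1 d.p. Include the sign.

%ΔQ ≈ ε × %ΔP = (-2.45)(-2.8%) = 6.86%.

6.9%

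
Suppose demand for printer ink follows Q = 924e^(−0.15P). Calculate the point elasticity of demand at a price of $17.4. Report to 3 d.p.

-2.610

At P = 17.4, Q = 67.946.
dQ/dP = −0.15·924e^(−0.15P) = −0.15Q = -10.192.
ε = (dQ/dP)(P/Q) = (-10.192)(17.4/67.946).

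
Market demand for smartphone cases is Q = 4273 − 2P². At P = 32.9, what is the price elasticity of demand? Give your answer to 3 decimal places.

-2.054

At P = 32.9, Q = 2108.180.
dQ/dP = −4P = -131.600.
ε = (dQ/dP)(P/Q) = (-131.600)(32.9/2108.180).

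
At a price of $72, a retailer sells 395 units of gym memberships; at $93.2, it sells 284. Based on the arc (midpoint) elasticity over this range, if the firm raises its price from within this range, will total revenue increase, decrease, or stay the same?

Arc ε = (-111/21.2)(82.60/339.5) ≈ -1.274.
|ε| = 1.27 > 1, so demand is elastic. A price rise therefore reduces total revenue.

decrease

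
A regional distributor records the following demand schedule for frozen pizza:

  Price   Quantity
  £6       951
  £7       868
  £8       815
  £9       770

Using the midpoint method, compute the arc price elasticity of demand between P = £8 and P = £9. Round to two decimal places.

-0.48

At P = 8, Q = 815; at P = 9, Q = 770.
ΔQ = -45, ΔP = 1. Midpoints: P̄ = 8.50, Q̄ = 792.5.
ε = (ΔQ/ΔP)(P̄/Q̄) = (-45/1)(8.50/792.5).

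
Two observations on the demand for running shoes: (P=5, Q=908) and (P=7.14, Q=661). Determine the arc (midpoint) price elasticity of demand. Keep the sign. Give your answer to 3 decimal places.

ΔQ = 661 − 908 = -247; ΔP = 7.14 − 5 = 2.14.
Midpoints: P̄ = 6.07, Q̄ = 784.5.
ε = (ΔQ/ΔP)(P̄/Q̄) = (-247/2.14)(6.07/784.5).

-0.893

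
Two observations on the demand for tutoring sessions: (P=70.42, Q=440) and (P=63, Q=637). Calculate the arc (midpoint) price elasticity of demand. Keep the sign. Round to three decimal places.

-3.289

ΔQ = 637 − 440 = 197; ΔP = 63 − 70.42 = -7.42.
Midpoints: P̄ = 66.71, Q̄ = 538.5.
ε = (ΔQ/ΔP)(P̄/Q̄) = (197/-7.42)(66.71/538.5).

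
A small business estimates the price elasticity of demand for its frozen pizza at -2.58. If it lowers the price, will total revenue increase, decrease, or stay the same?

|ε| = 2.58 > 1, so demand is elastic. A price cut therefore raises total revenue.

increase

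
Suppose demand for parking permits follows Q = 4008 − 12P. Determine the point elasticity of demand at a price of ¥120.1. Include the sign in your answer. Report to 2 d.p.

-0.56

At P = 120.1, Q = 2566.800.
dQ/dP = −12.
ε = (dQ/dP)(P/Q) = (-12)(120.1/2566.800).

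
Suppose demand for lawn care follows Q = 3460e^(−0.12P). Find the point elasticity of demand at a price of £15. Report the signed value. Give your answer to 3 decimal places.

-1.800

At P = 15, Q = 571.934.
dQ/dP = −0.12·3460e^(−0.12P) = −0.12Q = -68.632.
ε = (dQ/dP)(P/Q) = (-68.632)(15/571.934).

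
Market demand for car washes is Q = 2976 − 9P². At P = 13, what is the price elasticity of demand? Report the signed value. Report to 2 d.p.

At P = 13, Q = 1455.
dQ/dP = −18P = -234.
ε = (dQ/dP)(P/Q) = (-234)(13/1455).

-2.09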